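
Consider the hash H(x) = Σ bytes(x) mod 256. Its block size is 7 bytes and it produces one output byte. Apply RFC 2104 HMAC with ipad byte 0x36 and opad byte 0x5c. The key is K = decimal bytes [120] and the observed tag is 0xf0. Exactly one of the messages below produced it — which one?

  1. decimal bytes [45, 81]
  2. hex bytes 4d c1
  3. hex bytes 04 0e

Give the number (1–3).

Key decimal bytes [120] = 78 is 1 byte ≤ B = 7; zero-pad to 7 bytes: K' = 78 00 00 00 00 00 00.
K' ⊕ ipad = 4e 36 36 36 36 36 36; K' ⊕ opad = 24 5c 5c 5c 5c 5c 5c.
m1: inner = H(4e 36 36 36 36 36 36 2d 51) = 10; tag = H(24 5c 5c 5c 5c 5c 5c 10) = 5c
m2: inner = H(4e 36 36 36 36 36 36 4d c1) = a0; tag = H(24 5c 5c 5c 5c 5c 5c a0) = ec
m3: inner = H(4e 36 36 36 36 36 36 04 0e) = a4; tag = H(24 5c 5c 5c 5c 5c 5c a4) = f0 ← matches

3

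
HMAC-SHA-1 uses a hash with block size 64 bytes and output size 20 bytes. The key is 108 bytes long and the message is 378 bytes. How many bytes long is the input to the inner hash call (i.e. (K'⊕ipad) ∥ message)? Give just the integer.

442

Key is 108 > 64 bytes, so it is hashed to 20 bytes then zero-padded to 64: |K'| = 64.
Inner input = (K'⊕ipad) ∥ m → 64 + 378 = 442 bytes.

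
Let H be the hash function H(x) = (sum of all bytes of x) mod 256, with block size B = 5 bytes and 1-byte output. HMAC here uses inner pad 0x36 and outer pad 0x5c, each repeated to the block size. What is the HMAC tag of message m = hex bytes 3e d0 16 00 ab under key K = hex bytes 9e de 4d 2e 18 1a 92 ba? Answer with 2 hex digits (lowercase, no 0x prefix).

83

Key hex bytes 9e de 4d 2e 18 1a 92 ba is 8 bytes > B = 5, so hash it first: H(key) = 75, then zero-pad to 5 bytes: K' = 75 00 00 00 00.
K' ⊕ ipad = 43 36 36 36 36.  K' ⊕ opad = 29 5c 5c 5c 5c.
Inner input = (K'⊕ipad) ∥ m = 43 36 36 36 36 ∥ 3e d0 16 00 ab.
Inner hash: sum = 67+54+54+54+54+62+208+22+0+171 = 746; mod 256 = 234 → ea.
Outer input = (K'⊕opad) ∥ inner = 29 5c 5c 5c 5c ∥ ea.
Outer hash (tag): sum = 41+92+92+92+92+234 = 643; mod 256 = 131 → 83.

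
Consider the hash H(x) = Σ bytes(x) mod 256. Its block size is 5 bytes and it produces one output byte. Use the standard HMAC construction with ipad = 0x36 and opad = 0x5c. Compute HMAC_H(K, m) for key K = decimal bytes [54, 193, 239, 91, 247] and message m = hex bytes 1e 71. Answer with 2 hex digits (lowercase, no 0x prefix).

f9

Key decimal bytes [54, 193, 239, 91, 247] = 36 c1 ef 5b f7 is exactly B = 5 bytes: K' = 36 c1 ef 5b f7.
K' ⊕ ipad = 00 f7 d9 6d c1.  K' ⊕ opad = 6a 9d b3 07 ab.
Inner input = (K'⊕ipad) ∥ m = 00 f7 d9 6d c1 ∥ 1e 71.
Inner hash: sum = 0+247+217+109+193+30+113 = 909; mod 256 = 141 → 8d.
Outer input = (K'⊕opad) ∥ inner = 6a 9d b3 07 ab ∥ 8d.
Outer hash (tag): sum = 106+157+179+7+171+141 = 761; mod 256 = 249 → f9.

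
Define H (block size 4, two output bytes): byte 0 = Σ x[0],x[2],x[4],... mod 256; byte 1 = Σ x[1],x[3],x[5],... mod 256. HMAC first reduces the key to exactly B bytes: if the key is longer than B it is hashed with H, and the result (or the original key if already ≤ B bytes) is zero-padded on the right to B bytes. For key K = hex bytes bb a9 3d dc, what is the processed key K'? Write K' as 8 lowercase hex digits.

Key hex bytes bb a9 3d dc is exactly B = 4 bytes: K' = bb a9 3d dc.

bba93ddc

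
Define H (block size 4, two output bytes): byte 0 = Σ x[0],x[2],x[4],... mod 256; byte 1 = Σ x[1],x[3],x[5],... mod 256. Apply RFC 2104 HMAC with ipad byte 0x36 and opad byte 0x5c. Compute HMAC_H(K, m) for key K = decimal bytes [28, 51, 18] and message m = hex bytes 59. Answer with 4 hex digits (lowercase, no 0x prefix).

3506

Key decimal bytes [28, 51, 18] = 1c 33 12 is 3 bytes ≤ B = 4; zero-pad to 4 bytes: K' = 1c 33 12 00.
K' ⊕ ipad = 2a 05 24 36.  K' ⊕ opad = 40 6f 4e 5c.
Inner input = (K'⊕ipad) ∥ m = 2a 05 24 36 ∥ 59.
Inner hash: even-index sum = 167 mod 256 = 167; odd-index sum = 59 mod 256 = 59 → a7 3b.
Outer input = (K'⊕opad) ∥ inner = 40 6f 4e 5c ∥ a7 3b.
Outer hash (tag): even-index sum = 309 mod 256 = 53; odd-index sum = 262 mod 256 = 6 → 35 06.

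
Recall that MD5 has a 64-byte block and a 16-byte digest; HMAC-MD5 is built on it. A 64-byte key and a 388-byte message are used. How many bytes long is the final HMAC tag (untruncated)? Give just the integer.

The tag is one MD5 digest: 16 bytes.

16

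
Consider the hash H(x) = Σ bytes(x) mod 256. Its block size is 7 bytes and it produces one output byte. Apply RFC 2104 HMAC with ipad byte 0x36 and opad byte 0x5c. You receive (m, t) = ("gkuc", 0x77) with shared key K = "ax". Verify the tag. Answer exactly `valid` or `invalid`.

invalid

Key "ax" = 61 78 is 2 bytes ≤ B = 7; zero-pad to 7 bytes: K' = 61 78 00 00 00 00 00.
K' ⊕ ipad = 57 4e 36 36 36 36 36; K' ⊕ opad = 3d 24 5c 5c 5c 5c 5c.
Inner hash: sum = 87+78+54+54+54+54+54+103+107+117+99 = 861; mod 256 = 93 → 5d.
Outer hash (recomputed tag): sum = 61+36+92+92+92+92+92+93 = 650; mod 256 = 138 → 8a.
Recomputed tag = 8a; claimed = 77 → mismatch.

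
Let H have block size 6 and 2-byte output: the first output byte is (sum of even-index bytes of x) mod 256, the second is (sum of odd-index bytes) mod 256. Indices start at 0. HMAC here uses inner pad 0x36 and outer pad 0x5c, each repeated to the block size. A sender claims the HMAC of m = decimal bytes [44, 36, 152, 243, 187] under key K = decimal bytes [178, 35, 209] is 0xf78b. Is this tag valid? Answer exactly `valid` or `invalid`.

Key decimal bytes [178, 35, 209] = b2 23 d1 is 3 bytes ≤ B = 6; zero-pad to 6 bytes: K' = b2 23 d1 00 00 00.
K' ⊕ ipad = 84 15 e7 36 36 36; K' ⊕ opad = ee 7f 8d 5c 5c 5c.
Inner hash: even-index sum = 800 mod 256 = 32; odd-index sum = 408 mod 256 = 152 → 20 98.
Outer hash (recomputed tag): even-index sum = 503 mod 256 = 247; odd-index sum = 463 mod 256 = 207 → f7 cf.
Recomputed tag = f7cf; claimed = f78b → mismatch.

invalid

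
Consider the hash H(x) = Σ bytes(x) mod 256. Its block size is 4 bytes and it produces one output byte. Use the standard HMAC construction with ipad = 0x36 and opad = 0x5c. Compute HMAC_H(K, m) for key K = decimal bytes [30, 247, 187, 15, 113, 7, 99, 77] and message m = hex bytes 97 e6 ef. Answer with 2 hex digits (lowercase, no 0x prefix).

Key decimal bytes [30, 247, 187, 15, 113, 7, 99, 77] = 1e f7 bb 0f 71 07 63 4d is 8 bytes > B = 4, so hash it first: H(key) = 07, then zero-pad to 4 bytes: K' = 07 00 00 00.
K' ⊕ ipad = 31 36 36 36.  K' ⊕ opad = 5b 5c 5c 5c.
Inner input = (K'⊕ipad) ∥ m = 31 36 36 36 ∥ 97 e6 ef.
Inner hash: sum = 49+54+54+54+151+230+239 = 831; mod 256 = 63 → 3f.
Outer input = (K'⊕opad) ∥ inner = 5b 5c 5c 5c ∥ 3f.
Outer hash (tag): sum = 91+92+92+92+63 = 430; mod 256 = 174 → ae.

ae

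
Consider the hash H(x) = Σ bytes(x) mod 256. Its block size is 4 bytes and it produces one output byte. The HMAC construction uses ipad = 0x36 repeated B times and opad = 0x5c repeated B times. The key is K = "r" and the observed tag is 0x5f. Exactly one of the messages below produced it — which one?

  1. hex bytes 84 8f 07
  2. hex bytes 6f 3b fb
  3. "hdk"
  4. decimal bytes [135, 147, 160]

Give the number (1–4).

3

Key "r" = 72 is 1 byte ≤ B = 4; zero-pad to 4 bytes: K' = 72 00 00 00.
K' ⊕ ipad = 44 36 36 36; K' ⊕ opad = 2e 5c 5c 5c.
m1: inner = H(44 36 36 36 84 8f 07) = 00; tag = H(2e 5c 5c 5c 00) = 42
m2: inner = H(44 36 36 36 6f 3b fb) = 8b; tag = H(2e 5c 5c 5c 8b) = cd
m3: inner = H(44 36 36 36 68 64 6b) = 1d; tag = H(2e 5c 5c 5c 1d) = 5f ← matches
m4: inner = H(44 36 36 36 87 93 a0) = a0; tag = H(2e 5c 5c 5c a0) = e2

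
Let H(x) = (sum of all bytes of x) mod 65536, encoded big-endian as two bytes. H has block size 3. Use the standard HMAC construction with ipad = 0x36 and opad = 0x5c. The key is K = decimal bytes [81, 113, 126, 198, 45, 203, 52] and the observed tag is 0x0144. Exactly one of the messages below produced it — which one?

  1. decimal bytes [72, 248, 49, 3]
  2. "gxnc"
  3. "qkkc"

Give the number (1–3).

3

Key decimal bytes [81, 113, 126, 198, 45, 203, 52] = 51 71 7e c6 2d cb 34 is 7 bytes > B = 3, so hash it first: H(key) = 03 32, then zero-pad to 3 bytes: K' = 03 32 00.
K' ⊕ ipad = 35 04 36; K' ⊕ opad = 5f 6e 5c.
m1: inner = H(35 04 36 48 f8 31 03) = 01 e3; tag = H(5f 6e 5c 01 e3) = 020d
m2: inner = H(35 04 36 67 78 6e 63) = 02 1f; tag = H(5f 6e 5c 02 1f) = 014a
m3: inner = H(35 04 36 71 6b 6b 63) = 02 19; tag = H(5f 6e 5c 02 19) = 0144 ← matches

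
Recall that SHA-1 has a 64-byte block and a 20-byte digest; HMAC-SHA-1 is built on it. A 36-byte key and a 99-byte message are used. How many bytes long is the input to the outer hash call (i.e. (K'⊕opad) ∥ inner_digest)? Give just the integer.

Key is 36 ≤ 64 bytes, zero-padded: |K'| = 64.
Outer input = (K'⊕opad) ∥ H(inner) → 64 + 20 = 84 bytes.

84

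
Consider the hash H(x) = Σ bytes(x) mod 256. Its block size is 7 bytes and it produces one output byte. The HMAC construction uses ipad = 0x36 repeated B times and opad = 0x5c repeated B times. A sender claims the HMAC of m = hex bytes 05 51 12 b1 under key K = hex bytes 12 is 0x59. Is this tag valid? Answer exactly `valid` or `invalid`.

invalid

Key hex bytes 12 is 1 byte ≤ B = 7; zero-pad to 7 bytes: K' = 12 00 00 00 00 00 00.
K' ⊕ ipad = 24 36 36 36 36 36 36; K' ⊕ opad = 4e 5c 5c 5c 5c 5c 5c.
Inner hash: sum = 36+54+54+54+54+54+54+5+81+18+177 = 641; mod 256 = 129 → 81.
Outer hash (recomputed tag): sum = 78+92+92+92+92+92+92+129 = 759; mod 256 = 247 → f7.
Recomputed tag = f7; claimed = 59 → mismatch.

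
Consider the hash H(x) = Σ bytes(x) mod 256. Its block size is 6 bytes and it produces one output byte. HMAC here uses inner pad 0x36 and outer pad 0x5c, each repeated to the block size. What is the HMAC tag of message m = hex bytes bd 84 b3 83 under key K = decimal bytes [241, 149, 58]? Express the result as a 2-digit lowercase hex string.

Key decimal bytes [241, 149, 58] = f1 95 3a is 3 bytes ≤ B = 6; zero-pad to 6 bytes: K' = f1 95 3a 00 00 00.
K' ⊕ ipad = c7 a3 0c 36 36 36.  K' ⊕ opad = ad c9 66 5c 5c 5c.
Inner input = (K'⊕ipad) ∥ m = c7 a3 0c 36 36 36 ∥ bd 84 b3 83.
Inner hash: sum = 199+163+12+54+54+54+189+132+179+131 = 1167; mod 256 = 143 → 8f.
Outer input = (K'⊕opad) ∥ inner = ad c9 66 5c 5c 5c ∥ 8f.
Outer hash (tag): sum = 173+201+102+92+92+92+143 = 895; mod 256 = 127 → 7f.

7f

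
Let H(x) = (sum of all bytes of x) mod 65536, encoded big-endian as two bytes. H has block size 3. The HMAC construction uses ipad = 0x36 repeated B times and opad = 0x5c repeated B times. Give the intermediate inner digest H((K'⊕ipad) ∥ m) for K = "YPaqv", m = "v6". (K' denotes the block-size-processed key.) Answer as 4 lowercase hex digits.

01e0

Key "YPaqv" = 59 50 61 71 76 is 5 bytes > B = 3, so hash it first: H(key) = 01 f1, then zero-pad to 3 bytes: K' = 01 f1 00.
K' ⊕ ipad = 37 c7 36.
Inner input = 37 c7 36 ∥ 76 36.
Inner hash: sum = 55+199+54+118+54 = 480 → 01 e0.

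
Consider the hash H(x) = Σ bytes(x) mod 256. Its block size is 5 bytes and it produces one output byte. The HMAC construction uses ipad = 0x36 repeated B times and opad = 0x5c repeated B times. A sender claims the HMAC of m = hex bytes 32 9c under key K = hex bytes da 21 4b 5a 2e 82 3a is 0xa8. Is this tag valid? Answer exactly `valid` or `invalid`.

Key hex bytes da 21 4b 5a 2e 82 3a is 7 bytes > B = 5, so hash it first: H(key) = 8a, then zero-pad to 5 bytes: K' = 8a 00 00 00 00.
K' ⊕ ipad = bc 36 36 36 36; K' ⊕ opad = d6 5c 5c 5c 5c.
Inner hash: sum = 188+54+54+54+54+50+156 = 610; mod 256 = 98 → 62.
Outer hash (recomputed tag): sum = 214+92+92+92+92+98 = 680; mod 256 = 168 → a8.
Recomputed tag = a8; claimed = a8 → match.

valid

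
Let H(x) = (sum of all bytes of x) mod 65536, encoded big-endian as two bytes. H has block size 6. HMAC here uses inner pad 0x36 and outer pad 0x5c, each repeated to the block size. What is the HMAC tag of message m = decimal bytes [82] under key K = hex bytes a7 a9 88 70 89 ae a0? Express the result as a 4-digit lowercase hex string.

0291

Key hex bytes a7 a9 88 70 89 ae a0 is 7 bytes > B = 6, so hash it first: H(key) = 04 1f, then zero-pad to 6 bytes: K' = 04 1f 00 00 00 00.
K' ⊕ ipad = 32 29 36 36 36 36.  K' ⊕ opad = 58 43 5c 5c 5c 5c.
Inner input = (K'⊕ipad) ∥ m = 32 29 36 36 36 36 ∥ 52.
Inner hash: sum = 50+41+54+54+54+54+82 = 389 → 01 85.
Outer input = (K'⊕opad) ∥ inner = 58 43 5c 5c 5c 5c ∥ 01 85.
Outer hash (tag): sum = 88+67+92+92+92+92+1+133 = 657 → 02 91.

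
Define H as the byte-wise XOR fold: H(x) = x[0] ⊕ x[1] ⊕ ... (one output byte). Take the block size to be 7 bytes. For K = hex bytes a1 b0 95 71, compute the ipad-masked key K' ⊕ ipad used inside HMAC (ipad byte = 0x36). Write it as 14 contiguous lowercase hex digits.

Key hex bytes a1 b0 95 71 is 4 bytes ≤ B = 7; zero-pad to 7 bytes: K' = a1 b0 95 71 00 00 00.
XOR each byte with 0x36: a1⊕36=97, b0⊕36=86, 95⊕36=a3, 71⊕36=47, 00⊕36=36, 00⊕36=36, 00⊕36=36.

9786a347363636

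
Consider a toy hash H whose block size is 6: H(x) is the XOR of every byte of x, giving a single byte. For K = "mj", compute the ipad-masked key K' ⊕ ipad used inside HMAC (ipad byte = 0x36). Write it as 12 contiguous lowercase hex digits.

Key "mj" = 6d 6a is 2 bytes ≤ B = 6; zero-pad to 6 bytes: K' = 6d 6a 00 00 00 00.
XOR each byte with 0x36: 6d⊕36=5b, 6a⊕36=5c, 00⊕36=36, 00⊕36=36, 00⊕36=36, 00⊕36=36.

5b5c36363636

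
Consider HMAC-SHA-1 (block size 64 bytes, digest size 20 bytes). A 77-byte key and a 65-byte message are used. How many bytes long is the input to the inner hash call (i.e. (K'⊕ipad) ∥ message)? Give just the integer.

Key is 77 > 64 bytes, so it is hashed to 20 bytes then zero-padded to 64: |K'| = 64.
Inner input = (K'⊕ipad) ∥ m → 64 + 65 = 129 bytes.

129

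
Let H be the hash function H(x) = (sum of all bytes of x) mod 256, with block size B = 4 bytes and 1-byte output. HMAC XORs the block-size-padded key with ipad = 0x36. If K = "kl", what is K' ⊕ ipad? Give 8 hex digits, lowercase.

5d5a3636

Key "kl" = 6b 6c is 2 bytes ≤ B = 4; zero-pad to 4 bytes: K' = 6b 6c 00 00.
XOR each byte with 0x36: 6b⊕36=5d, 6c⊕36=5a, 00⊕36=36, 00⊕36=36.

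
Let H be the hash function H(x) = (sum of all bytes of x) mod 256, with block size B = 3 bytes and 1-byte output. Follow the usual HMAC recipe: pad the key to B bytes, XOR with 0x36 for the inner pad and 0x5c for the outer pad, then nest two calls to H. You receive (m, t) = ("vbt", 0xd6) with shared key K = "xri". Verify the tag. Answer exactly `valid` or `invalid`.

Key "xri" = 78 72 69 is exactly B = 3 bytes: K' = 78 72 69.
K' ⊕ ipad = 4e 44 5f; K' ⊕ opad = 24 2e 35.
Inner hash: sum = 78+68+95+118+98+116 = 573; mod 256 = 61 → 3d.
Outer hash (recomputed tag): sum = 36+46+53+61 = 196 → c4.
Recomputed tag = c4; claimed = d6 → mismatch.

invalid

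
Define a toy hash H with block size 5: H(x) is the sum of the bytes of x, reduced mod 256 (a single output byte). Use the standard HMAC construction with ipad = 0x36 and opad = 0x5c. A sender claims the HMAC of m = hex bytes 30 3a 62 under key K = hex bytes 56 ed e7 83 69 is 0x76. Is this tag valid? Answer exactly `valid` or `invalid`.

valid

Key hex bytes 56 ed e7 83 69 is exactly B = 5 bytes: K' = 56 ed e7 83 69.
K' ⊕ ipad = 60 db d1 b5 5f; K' ⊕ opad = 0a b1 bb df 35.
Inner hash: sum = 96+219+209+181+95+48+58+98 = 1004; mod 256 = 236 → ec.
Outer hash (recomputed tag): sum = 10+177+187+223+53+236 = 886; mod 256 = 118 → 76.
Recomputed tag = 76; claimed = 76 → match.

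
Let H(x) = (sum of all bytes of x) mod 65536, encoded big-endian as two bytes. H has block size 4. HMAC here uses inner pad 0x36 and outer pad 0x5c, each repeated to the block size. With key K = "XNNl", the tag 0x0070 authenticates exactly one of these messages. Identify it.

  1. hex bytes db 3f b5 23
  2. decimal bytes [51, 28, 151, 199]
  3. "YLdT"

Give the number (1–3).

3

Key "XNNl" = 58 4e 4e 6c is exactly B = 4 bytes: K' = 58 4e 4e 6c.
K' ⊕ ipad = 6e 78 78 5a; K' ⊕ opad = 04 12 12 30.
m1: inner = H(6e 78 78 5a db 3f b5 23) = 03 aa; tag = H(04 12 12 30 03 aa) = 0105
m2: inner = H(6e 78 78 5a 33 1c 97 c7) = 03 65; tag = H(04 12 12 30 03 65) = 00c0
m3: inner = H(6e 78 78 5a 59 4c 64 54) = 03 15; tag = H(04 12 12 30 03 15) = 0070 ← matches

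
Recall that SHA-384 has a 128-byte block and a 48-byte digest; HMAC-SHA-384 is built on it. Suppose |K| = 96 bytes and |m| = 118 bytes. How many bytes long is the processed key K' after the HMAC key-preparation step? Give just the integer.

128

Key is 96 ≤ 128 bytes, zero-padded: |K'| = 128.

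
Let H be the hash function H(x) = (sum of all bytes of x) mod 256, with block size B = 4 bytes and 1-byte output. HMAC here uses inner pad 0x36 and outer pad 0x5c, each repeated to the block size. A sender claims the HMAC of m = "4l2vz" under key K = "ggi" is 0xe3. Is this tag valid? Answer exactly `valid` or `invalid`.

Key "ggi" = 67 67 69 is 3 bytes ≤ B = 4; zero-pad to 4 bytes: K' = 67 67 69 00.
K' ⊕ ipad = 51 51 5f 36; K' ⊕ opad = 3b 3b 35 5c.
Inner hash: sum = 81+81+95+54+52+108+50+118+122 = 761; mod 256 = 249 → f9.
Outer hash (recomputed tag): sum = 59+59+53+92+249 = 512; mod 256 = 0 → 00.
Recomputed tag = 00; claimed = e3 → mismatch.

invalid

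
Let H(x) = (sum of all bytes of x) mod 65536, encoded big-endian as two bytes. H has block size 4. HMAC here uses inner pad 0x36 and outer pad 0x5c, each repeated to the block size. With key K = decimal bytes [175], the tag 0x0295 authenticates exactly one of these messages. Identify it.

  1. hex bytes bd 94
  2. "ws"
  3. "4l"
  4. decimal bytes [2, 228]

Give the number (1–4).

Key decimal bytes [175] = af is 1 byte ≤ B = 4; zero-pad to 4 bytes: K' = af 00 00 00.
K' ⊕ ipad = 99 36 36 36; K' ⊕ opad = f3 5c 5c 5c.
m1: inner = H(99 36 36 36 bd 94) = 02 8c; tag = H(f3 5c 5c 5c 02 8c) = 0295 ← matches
m2: inner = H(99 36 36 36 77 73) = 02 25; tag = H(f3 5c 5c 5c 02 25) = 022e
m3: inner = H(99 36 36 36 34 6c) = 01 db; tag = H(f3 5c 5c 5c 01 db) = 02e3
m4: inner = H(99 36 36 36 02 e4) = 02 21; tag = H(f3 5c 5c 5c 02 21) = 022a

1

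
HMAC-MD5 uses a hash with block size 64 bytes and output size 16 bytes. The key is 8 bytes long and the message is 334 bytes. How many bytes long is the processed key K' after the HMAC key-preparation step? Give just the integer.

Key is 8 ≤ 64 bytes, zero-padded: |K'| = 64.

64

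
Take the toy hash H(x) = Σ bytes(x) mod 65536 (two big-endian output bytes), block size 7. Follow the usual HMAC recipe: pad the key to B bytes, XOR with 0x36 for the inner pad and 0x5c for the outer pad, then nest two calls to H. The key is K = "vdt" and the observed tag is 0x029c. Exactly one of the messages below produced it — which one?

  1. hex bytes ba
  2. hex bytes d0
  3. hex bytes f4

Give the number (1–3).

3

Key "vdt" = 76 64 74 is 3 bytes ≤ B = 7; zero-pad to 7 bytes: K' = 76 64 74 00 00 00 00.
K' ⊕ ipad = 40 52 42 36 36 36 36; K' ⊕ opad = 2a 38 28 5c 5c 5c 5c.
m1: inner = H(40 52 42 36 36 36 36 ba) = 02 66; tag = H(2a 38 28 5c 5c 5c 5c 02 66) = 0262
m2: inner = H(40 52 42 36 36 36 36 d0) = 02 7c; tag = H(2a 38 28 5c 5c 5c 5c 02 7c) = 0278
m3: inner = H(40 52 42 36 36 36 36 f4) = 02 a0; tag = H(2a 38 28 5c 5c 5c 5c 02 a0) = 029c ← matches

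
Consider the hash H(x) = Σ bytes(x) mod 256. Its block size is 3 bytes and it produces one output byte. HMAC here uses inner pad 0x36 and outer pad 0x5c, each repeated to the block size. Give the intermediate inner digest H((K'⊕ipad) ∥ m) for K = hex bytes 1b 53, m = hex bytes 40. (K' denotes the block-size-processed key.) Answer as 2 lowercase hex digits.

Key hex bytes 1b 53 is 2 bytes ≤ B = 3; zero-pad to 3 bytes: K' = 1b 53 00.
K' ⊕ ipad = 2d 65 36.
Inner input = 2d 65 36 ∥ 40.
Inner hash: sum = 45+101+54+64 = 264; mod 256 = 8 → 08.

08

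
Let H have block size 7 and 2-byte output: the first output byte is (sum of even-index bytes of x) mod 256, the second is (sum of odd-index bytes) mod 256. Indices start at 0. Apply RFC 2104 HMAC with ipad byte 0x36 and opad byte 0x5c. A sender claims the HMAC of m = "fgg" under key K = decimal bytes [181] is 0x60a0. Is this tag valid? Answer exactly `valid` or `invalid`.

Key decimal bytes [181] = b5 is 1 byte ≤ B = 7; zero-pad to 7 bytes: K' = b5 00 00 00 00 00 00.
K' ⊕ ipad = 83 36 36 36 36 36 36; K' ⊕ opad = e9 5c 5c 5c 5c 5c 5c.
Inner hash: even-index sum = 396 mod 256 = 140; odd-index sum = 367 mod 256 = 111 → 8c 6f.
Outer hash (recomputed tag): even-index sum = 620 mod 256 = 108; odd-index sum = 416 mod 256 = 160 → 6c a0.
Recomputed tag = 6ca0; claimed = 60a0 → mismatch.

invalid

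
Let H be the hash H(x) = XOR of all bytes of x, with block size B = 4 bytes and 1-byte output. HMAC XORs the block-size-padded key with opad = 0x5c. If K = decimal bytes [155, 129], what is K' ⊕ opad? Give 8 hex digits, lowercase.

Key decimal bytes [155, 129] = 9b 81 is 2 bytes ≤ B = 4; zero-pad to 4 bytes: K' = 9b 81 00 00.
XOR each byte with 0x5c: 9b⊕5c=c7, 81⊕5c=dd, 00⊕5c=5c, 00⊕5c=5c.

c7dd5c5c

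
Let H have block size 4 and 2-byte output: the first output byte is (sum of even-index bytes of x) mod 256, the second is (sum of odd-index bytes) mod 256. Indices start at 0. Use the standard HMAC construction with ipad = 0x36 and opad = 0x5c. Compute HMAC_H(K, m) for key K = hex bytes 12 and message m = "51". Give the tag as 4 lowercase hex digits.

3955

Key hex bytes 12 is 1 byte ≤ B = 4; zero-pad to 4 bytes: K' = 12 00 00 00.
K' ⊕ ipad = 24 36 36 36.  K' ⊕ opad = 4e 5c 5c 5c.
Inner input = (K'⊕ipad) ∥ m = 24 36 36 36 ∥ 35 31.
Inner hash: even-index sum = 143 mod 256 = 143; odd-index sum = 157 mod 256 = 157 → 8f 9d.
Outer input = (K'⊕opad) ∥ inner = 4e 5c 5c 5c ∥ 8f 9d.
Outer hash (tag): even-index sum = 313 mod 256 = 57; odd-index sum = 341 mod 256 = 85 → 39 55.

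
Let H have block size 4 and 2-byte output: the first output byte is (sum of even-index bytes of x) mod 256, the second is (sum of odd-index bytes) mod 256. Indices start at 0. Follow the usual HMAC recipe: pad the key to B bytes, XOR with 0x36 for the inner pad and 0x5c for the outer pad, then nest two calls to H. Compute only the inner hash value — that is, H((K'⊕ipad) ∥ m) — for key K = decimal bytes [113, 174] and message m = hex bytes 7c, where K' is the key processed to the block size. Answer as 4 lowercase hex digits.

Key decimal bytes [113, 174] = 71 ae is 2 bytes ≤ B = 4; zero-pad to 4 bytes: K' = 71 ae 00 00.
K' ⊕ ipad = 47 98 36 36.
Inner input = 47 98 36 36 ∥ 7c.
Inner hash: even-index sum = 249 mod 256 = 249; odd-index sum = 206 mod 256 = 206 → f9 ce.

f9ce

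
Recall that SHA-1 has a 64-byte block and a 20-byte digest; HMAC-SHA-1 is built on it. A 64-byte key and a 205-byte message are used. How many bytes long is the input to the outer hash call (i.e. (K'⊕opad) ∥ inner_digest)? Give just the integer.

Key is 64 ≤ 64 bytes, zero-padded: |K'| = 64.
Outer input = (K'⊕opad) ∥ H(inner) → 64 + 20 = 84 bytes.

84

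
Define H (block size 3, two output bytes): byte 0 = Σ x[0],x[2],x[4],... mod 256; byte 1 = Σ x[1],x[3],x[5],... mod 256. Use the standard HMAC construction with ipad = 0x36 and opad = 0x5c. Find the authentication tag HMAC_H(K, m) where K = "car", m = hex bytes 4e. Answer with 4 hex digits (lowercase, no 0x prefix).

Key "car" = 63 61 72 is exactly B = 3 bytes: K' = 63 61 72.
K' ⊕ ipad = 55 57 44.  K' ⊕ opad = 3f 3d 2e.
Inner input = (K'⊕ipad) ∥ m = 55 57 44 ∥ 4e.
Inner hash: even-index sum = 153 mod 256 = 153; odd-index sum = 165 mod 256 = 165 → 99 a5.
Outer input = (K'⊕opad) ∥ inner = 3f 3d 2e ∥ 99 a5.
Outer hash (tag): even-index sum = 274 mod 256 = 18; odd-index sum = 214 mod 256 = 214 → 12 d6.

12d6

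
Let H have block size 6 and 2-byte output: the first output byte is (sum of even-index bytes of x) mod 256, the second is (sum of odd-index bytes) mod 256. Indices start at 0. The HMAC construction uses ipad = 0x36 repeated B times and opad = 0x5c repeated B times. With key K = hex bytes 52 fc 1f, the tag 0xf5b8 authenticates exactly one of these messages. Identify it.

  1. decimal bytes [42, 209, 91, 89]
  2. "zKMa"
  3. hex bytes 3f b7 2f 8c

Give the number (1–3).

Key hex bytes 52 fc 1f is 3 bytes ≤ B = 6; zero-pad to 6 bytes: K' = 52 fc 1f 00 00 00.
K' ⊕ ipad = 64 ca 29 36 36 36; K' ⊕ opad = 0e a0 43 5c 5c 5c.
m1: inner = H(64 ca 29 36 36 36 2a d1 5b 59) = 48 60; tag = H(0e a0 43 5c 5c 5c 48 60) = f5b8 ← matches
m2: inner = H(64 ca 29 36 36 36 7a 4b 4d 61) = 8a e2; tag = H(0e a0 43 5c 5c 5c 8a e2) = 373a
m3: inner = H(64 ca 29 36 36 36 3f b7 2f 8c) = 31 79; tag = H(0e a0 43 5c 5c 5c 31 79) = ded1

1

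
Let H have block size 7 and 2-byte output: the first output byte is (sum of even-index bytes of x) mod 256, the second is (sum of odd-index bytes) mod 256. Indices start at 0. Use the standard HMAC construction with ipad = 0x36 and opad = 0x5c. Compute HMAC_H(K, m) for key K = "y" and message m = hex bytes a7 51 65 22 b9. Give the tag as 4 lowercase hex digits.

a078

Key "y" = 79 is 1 byte ≤ B = 7; zero-pad to 7 bytes: K' = 79 00 00 00 00 00 00.
K' ⊕ ipad = 4f 36 36 36 36 36 36.  K' ⊕ opad = 25 5c 5c 5c 5c 5c 5c.
Inner input = (K'⊕ipad) ∥ m = 4f 36 36 36 36 36 36 ∥ a7 51 65 22 b9.
Inner hash: even-index sum = 356 mod 256 = 100; odd-index sum = 615 mod 256 = 103 → 64 67.
Outer input = (K'⊕opad) ∥ inner = 25 5c 5c 5c 5c 5c 5c ∥ 64 67.
Outer hash (tag): even-index sum = 416 mod 256 = 160; odd-index sum = 376 mod 256 = 120 → a0 78.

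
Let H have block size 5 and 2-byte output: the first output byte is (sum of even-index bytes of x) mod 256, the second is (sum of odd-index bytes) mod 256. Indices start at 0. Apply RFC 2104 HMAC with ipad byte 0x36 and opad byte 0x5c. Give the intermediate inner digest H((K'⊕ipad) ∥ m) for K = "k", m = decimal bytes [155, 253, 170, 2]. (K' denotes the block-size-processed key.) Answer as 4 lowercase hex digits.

c8b1

Key "k" = 6b is 1 byte ≤ B = 5; zero-pad to 5 bytes: K' = 6b 00 00 00 00.
K' ⊕ ipad = 5d 36 36 36 36.
Inner input = 5d 36 36 36 36 ∥ 9b fd aa 02.
Inner hash: even-index sum = 456 mod 256 = 200; odd-index sum = 433 mod 256 = 177 → c8 b1.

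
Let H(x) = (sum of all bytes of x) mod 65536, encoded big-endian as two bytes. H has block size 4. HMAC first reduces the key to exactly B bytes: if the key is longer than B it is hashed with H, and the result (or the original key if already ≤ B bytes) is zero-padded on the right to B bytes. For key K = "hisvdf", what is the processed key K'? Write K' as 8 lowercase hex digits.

|K| = 6 > B = 4, so first hash the key.
H(K): sum = 104+105+115+118+100+102 = 644 → 02 84.
Zero-pad H(K) = 02 84 to 4 bytes: K' = 02 84 00 00.

02840000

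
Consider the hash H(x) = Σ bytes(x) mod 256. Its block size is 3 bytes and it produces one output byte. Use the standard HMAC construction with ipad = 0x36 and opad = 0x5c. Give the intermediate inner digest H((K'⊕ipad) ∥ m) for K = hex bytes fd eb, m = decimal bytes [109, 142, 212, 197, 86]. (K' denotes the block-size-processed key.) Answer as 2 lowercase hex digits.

Key hex bytes fd eb is 2 bytes ≤ B = 3; zero-pad to 3 bytes: K' = fd eb 00.
K' ⊕ ipad = cb dd 36.
Inner input = cb dd 36 ∥ 6d 8e d4 c5 56.
Inner hash: sum = 203+221+54+109+142+212+197+86 = 1224; mod 256 = 200 → c8.

c8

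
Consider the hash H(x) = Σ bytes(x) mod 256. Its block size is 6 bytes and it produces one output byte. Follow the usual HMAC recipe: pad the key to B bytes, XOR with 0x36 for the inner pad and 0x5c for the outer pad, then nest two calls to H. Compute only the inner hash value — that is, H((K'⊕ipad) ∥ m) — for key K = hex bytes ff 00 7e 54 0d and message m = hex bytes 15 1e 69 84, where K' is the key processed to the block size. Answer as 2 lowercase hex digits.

3a

Key hex bytes ff 00 7e 54 0d is 5 bytes ≤ B = 6; zero-pad to 6 bytes: K' = ff 00 7e 54 0d 00.
K' ⊕ ipad = c9 36 48 62 3b 36.
Inner input = c9 36 48 62 3b 36 ∥ 15 1e 69 84.
Inner hash: sum = 201+54+72+98+59+54+21+30+105+132 = 826; mod 256 = 58 → 3a.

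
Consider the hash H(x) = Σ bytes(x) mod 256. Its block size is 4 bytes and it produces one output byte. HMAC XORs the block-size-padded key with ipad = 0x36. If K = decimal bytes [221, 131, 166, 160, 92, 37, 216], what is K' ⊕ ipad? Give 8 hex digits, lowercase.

Key decimal bytes [221, 131, 166, 160, 92, 37, 216] = dd 83 a6 a0 5c 25 d8 is 7 bytes > B = 4, so hash it first: H(key) = ff, then zero-pad to 4 bytes: K' = ff 00 00 00.
XOR each byte with 0x36: ff⊕36=c9, 00⊕36=36, 00⊕36=36, 00⊕36=36.

c9363636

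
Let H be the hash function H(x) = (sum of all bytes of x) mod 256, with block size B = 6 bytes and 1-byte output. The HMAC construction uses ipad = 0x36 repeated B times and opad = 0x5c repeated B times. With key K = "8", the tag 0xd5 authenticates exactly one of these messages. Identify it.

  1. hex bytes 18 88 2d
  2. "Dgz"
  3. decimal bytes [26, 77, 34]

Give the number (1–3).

Key "8" = 38 is 1 byte ≤ B = 6; zero-pad to 6 bytes: K' = 38 00 00 00 00 00.
K' ⊕ ipad = 0e 36 36 36 36 36; K' ⊕ opad = 64 5c 5c 5c 5c 5c.
m1: inner = H(0e 36 36 36 36 36 18 88 2d) = e9; tag = H(64 5c 5c 5c 5c 5c e9) = 19
m2: inner = H(0e 36 36 36 36 36 44 67 7a) = 41; tag = H(64 5c 5c 5c 5c 5c 41) = 71
m3: inner = H(0e 36 36 36 36 36 1a 4d 22) = a5; tag = H(64 5c 5c 5c 5c 5c a5) = d5 ← matches

3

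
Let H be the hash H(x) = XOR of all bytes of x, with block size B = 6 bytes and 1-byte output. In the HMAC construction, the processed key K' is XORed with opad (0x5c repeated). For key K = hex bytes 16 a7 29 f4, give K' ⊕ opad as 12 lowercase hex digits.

4afb75a85c5c

Key hex bytes 16 a7 29 f4 is 4 bytes ≤ B = 6; zero-pad to 6 bytes: K' = 16 a7 29 f4 00 00.
XOR each byte with 0x5c: 16⊕5c=4a, a7⊕5c=fb, 29⊕5c=75, f4⊕5c=a8, 00⊕5c=5c, 00⊕5c=5c.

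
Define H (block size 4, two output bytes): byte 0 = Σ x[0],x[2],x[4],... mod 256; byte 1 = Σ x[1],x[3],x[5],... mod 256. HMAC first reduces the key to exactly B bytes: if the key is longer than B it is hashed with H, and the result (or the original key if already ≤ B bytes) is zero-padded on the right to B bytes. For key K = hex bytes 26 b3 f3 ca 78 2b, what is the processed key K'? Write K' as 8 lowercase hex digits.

91a80000

|K| = 6 > B = 4, so first hash the key.
H(K): even-index sum = 401 mod 256 = 145; odd-index sum = 424 mod 256 = 168 → 91 a8.
Zero-pad H(K) = 91 a8 to 4 bytes: K' = 91 a8 00 00.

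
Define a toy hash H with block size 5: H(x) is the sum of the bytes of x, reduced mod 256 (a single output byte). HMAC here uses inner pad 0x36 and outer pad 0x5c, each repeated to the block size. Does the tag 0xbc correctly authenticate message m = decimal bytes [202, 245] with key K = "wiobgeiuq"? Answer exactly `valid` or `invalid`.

Key "wiobgeiuq" = 77 69 6f 62 67 65 69 75 71 is 9 bytes > B = 5, so hash it first: H(key) = cc, then zero-pad to 5 bytes: K' = cc 00 00 00 00.
K' ⊕ ipad = fa 36 36 36 36; K' ⊕ opad = 90 5c 5c 5c 5c.
Inner hash: sum = 250+54+54+54+54+202+245 = 913; mod 256 = 145 → 91.
Outer hash (recomputed tag): sum = 144+92+92+92+92+145 = 657; mod 256 = 145 → 91.
Recomputed tag = 91; claimed = bc → mismatch.

invalid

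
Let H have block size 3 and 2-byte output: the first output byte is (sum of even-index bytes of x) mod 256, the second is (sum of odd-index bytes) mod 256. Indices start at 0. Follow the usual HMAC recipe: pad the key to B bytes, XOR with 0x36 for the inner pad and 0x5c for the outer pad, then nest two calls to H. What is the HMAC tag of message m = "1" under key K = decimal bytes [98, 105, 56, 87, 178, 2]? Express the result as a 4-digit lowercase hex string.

914e

Key decimal bytes [98, 105, 56, 87, 178, 2] = 62 69 38 57 b2 02 is 6 bytes > B = 3, so hash it first: H(key) = 4c c2, then zero-pad to 3 bytes: K' = 4c c2 00.
K' ⊕ ipad = 7a f4 36.  K' ⊕ opad = 10 9e 5c.
Inner input = (K'⊕ipad) ∥ m = 7a f4 36 ∥ 31.
Inner hash: even-index sum = 176 mod 256 = 176; odd-index sum = 293 mod 256 = 37 → b0 25.
Outer input = (K'⊕opad) ∥ inner = 10 9e 5c ∥ b0 25.
Outer hash (tag): even-index sum = 145 mod 256 = 145; odd-index sum = 334 mod 256 = 78 → 91 4e.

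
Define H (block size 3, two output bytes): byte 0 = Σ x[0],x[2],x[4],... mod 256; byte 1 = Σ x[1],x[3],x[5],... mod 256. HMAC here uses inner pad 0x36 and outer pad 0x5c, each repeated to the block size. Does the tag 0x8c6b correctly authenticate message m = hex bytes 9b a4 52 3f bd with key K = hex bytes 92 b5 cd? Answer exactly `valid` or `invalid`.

valid

Key hex bytes 92 b5 cd is exactly B = 3 bytes: K' = 92 b5 cd.
K' ⊕ ipad = a4 83 fb; K' ⊕ opad = ce e9 91.
Inner hash: even-index sum = 642 mod 256 = 130; odd-index sum = 557 mod 256 = 45 → 82 2d.
Outer hash (recomputed tag): even-index sum = 396 mod 256 = 140; odd-index sum = 363 mod 256 = 107 → 8c 6b.
Recomputed tag = 8c6b; claimed = 8c6b → match.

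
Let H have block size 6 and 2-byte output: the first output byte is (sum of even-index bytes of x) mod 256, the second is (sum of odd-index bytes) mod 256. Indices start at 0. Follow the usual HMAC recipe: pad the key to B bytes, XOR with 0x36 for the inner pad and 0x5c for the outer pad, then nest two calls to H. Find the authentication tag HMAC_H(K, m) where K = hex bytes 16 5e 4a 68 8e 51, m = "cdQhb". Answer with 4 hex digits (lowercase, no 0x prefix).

Key hex bytes 16 5e 4a 68 8e 51 is exactly B = 6 bytes: K' = 16 5e 4a 68 8e 51.
K' ⊕ ipad = 20 68 7c 5e b8 67.  K' ⊕ opad = 4a 02 16 34 d2 0d.
Inner input = (K'⊕ipad) ∥ m = 20 68 7c 5e b8 67 ∥ 63 64 51 68 62.
Inner hash: even-index sum = 618 mod 256 = 106; odd-index sum = 505 mod 256 = 249 → 6a f9.
Outer input = (K'⊕opad) ∥ inner = 4a 02 16 34 d2 0d ∥ 6a f9.
Outer hash (tag): even-index sum = 412 mod 256 = 156; odd-index sum = 316 mod 256 = 60 → 9c 3c.

9c3c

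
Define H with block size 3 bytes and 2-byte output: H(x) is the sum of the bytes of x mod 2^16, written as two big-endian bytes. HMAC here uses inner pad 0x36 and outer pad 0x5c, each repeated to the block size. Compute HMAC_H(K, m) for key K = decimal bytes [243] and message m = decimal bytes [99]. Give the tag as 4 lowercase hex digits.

01fc

Key decimal bytes [243] = f3 is 1 byte ≤ B = 3; zero-pad to 3 bytes: K' = f3 00 00.
K' ⊕ ipad = c5 36 36.  K' ⊕ opad = af 5c 5c.
Inner input = (K'⊕ipad) ∥ m = c5 36 36 ∥ 63.
Inner hash: sum = 197+54+54+99 = 404 → 01 94.
Outer input = (K'⊕opad) ∥ inner = af 5c 5c ∥ 01 94.
Outer hash (tag): sum = 175+92+92+1+148 = 508 → 01 fc.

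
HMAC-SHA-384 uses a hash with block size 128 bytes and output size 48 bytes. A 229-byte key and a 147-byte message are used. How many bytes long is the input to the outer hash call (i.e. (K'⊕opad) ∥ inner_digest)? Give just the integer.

Key is 229 > 128 bytes, so it is hashed to 48 bytes then zero-padded to 128: |K'| = 128.
Outer input = (K'⊕opad) ∥ H(inner) → 128 + 48 = 176 bytes.

176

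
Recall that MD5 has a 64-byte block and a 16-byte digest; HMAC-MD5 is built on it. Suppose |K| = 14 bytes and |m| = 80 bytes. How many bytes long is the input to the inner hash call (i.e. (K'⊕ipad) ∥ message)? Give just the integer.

Key is 14 ≤ 64 bytes, zero-padded: |K'| = 64.
Inner input = (K'⊕ipad) ∥ m → 64 + 80 = 144 bytes.

144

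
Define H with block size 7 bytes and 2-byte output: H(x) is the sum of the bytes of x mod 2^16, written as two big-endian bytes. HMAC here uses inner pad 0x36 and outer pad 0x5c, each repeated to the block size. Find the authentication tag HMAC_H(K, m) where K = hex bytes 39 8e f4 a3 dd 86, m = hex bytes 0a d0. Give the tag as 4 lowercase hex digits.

0562

Key hex bytes 39 8e f4 a3 dd 86 is 6 bytes ≤ B = 7; zero-pad to 7 bytes: K' = 39 8e f4 a3 dd 86 00.
K' ⊕ ipad = 0f b8 c2 95 eb b0 36.  K' ⊕ opad = 65 d2 a8 ff 81 da 5c.
Inner input = (K'⊕ipad) ∥ m = 0f b8 c2 95 eb b0 36 ∥ 0a d0.
Inner hash: sum = 15+184+194+149+235+176+54+10+208 = 1225 → 04 c9.
Outer input = (K'⊕opad) ∥ inner = 65 d2 a8 ff 81 da 5c ∥ 04 c9.
Outer hash (tag): sum = 101+210+168+255+129+218+92+4+201 = 1378 → 05 62.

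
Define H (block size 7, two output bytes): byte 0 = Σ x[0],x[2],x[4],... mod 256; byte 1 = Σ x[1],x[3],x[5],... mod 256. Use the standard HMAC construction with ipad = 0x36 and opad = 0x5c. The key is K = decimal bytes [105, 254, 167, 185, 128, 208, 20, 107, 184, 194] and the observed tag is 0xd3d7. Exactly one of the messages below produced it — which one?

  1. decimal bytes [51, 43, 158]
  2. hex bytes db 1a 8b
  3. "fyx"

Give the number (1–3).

1

Key decimal bytes [105, 254, 167, 185, 128, 208, 20, 107, 184, 194] = 69 fe a7 b9 80 d0 14 6b b8 c2 is 10 bytes > B = 7, so hash it first: H(key) = 5c b4, then zero-pad to 7 bytes: K' = 5c b4 00 00 00 00 00.
K' ⊕ ipad = 6a 82 36 36 36 36 36; K' ⊕ opad = 00 e8 5c 5c 5c 5c 5c.
m1: inner = H(6a 82 36 36 36 36 36 33 2b 9e) = 37 bf; tag = H(00 e8 5c 5c 5c 5c 5c 37 bf) = d3d7 ← matches
m2: inner = H(6a 82 36 36 36 36 36 db 1a 8b) = 26 54; tag = H(00 e8 5c 5c 5c 5c 5c 26 54) = 68c6
m3: inner = H(6a 82 36 36 36 36 36 66 79 78) = 85 cc; tag = H(00 e8 5c 5c 5c 5c 5c 85 cc) = e025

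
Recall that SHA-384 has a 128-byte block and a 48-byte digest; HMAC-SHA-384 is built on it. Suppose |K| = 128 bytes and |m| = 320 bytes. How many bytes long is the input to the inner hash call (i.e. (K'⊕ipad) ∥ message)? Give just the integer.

Key is 128 ≤ 128 bytes, zero-padded: |K'| = 128.
Inner input = (K'⊕ipad) ∥ m → 128 + 320 = 448 bytes.

448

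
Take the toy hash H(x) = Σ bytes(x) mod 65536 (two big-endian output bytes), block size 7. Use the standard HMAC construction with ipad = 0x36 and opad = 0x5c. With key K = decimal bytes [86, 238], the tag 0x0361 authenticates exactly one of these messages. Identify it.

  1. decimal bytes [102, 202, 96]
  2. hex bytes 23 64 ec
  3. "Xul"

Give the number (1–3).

Key decimal bytes [86, 238] = 56 ee is 2 bytes ≤ B = 7; zero-pad to 7 bytes: K' = 56 ee 00 00 00 00 00.
K' ⊕ ipad = 60 d8 36 36 36 36 36; K' ⊕ opad = 0a b2 5c 5c 5c 5c 5c.
m1: inner = H(60 d8 36 36 36 36 36 66 ca 60) = 03 d6; tag = H(0a b2 5c 5c 5c 5c 5c 03 d6) = 0361 ← matches
m2: inner = H(60 d8 36 36 36 36 36 23 64 ec) = 03 b9; tag = H(0a b2 5c 5c 5c 5c 5c 03 b9) = 0344
m3: inner = H(60 d8 36 36 36 36 36 58 75 6c) = 03 7f; tag = H(0a b2 5c 5c 5c 5c 5c 03 7f) = 030a

1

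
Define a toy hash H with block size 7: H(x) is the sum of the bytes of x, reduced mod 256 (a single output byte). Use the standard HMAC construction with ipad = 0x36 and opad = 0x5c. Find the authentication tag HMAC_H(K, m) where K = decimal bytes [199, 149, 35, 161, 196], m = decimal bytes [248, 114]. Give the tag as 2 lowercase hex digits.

38

Key decimal bytes [199, 149, 35, 161, 196] = c7 95 23 a1 c4 is 5 bytes ≤ B = 7; zero-pad to 7 bytes: K' = c7 95 23 a1 c4 00 00.
K' ⊕ ipad = f1 a3 15 97 f2 36 36.  K' ⊕ opad = 9b c9 7f fd 98 5c 5c.
Inner input = (K'⊕ipad) ∥ m = f1 a3 15 97 f2 36 36 ∥ f8 72.
Inner hash: sum = 241+163+21+151+242+54+54+248+114 = 1288; mod 256 = 8 → 08.
Outer input = (K'⊕opad) ∥ inner = 9b c9 7f fd 98 5c 5c ∥ 08.
Outer hash (tag): sum = 155+201+127+253+152+92+92+8 = 1080; mod 256 = 56 → 38.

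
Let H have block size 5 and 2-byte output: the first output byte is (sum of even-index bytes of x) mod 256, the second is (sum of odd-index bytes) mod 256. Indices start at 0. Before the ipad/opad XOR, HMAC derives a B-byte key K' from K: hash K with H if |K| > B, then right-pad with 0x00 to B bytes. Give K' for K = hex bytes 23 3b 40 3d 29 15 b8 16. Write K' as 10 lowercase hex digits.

44a3000000

|K| = 8 > B = 5, so first hash the key.
H(K): even-index sum = 324 mod 256 = 68; odd-index sum = 163 mod 256 = 163 → 44 a3.
Zero-pad H(K) = 44 a3 to 5 bytes: K' = 44 a3 00 00 00.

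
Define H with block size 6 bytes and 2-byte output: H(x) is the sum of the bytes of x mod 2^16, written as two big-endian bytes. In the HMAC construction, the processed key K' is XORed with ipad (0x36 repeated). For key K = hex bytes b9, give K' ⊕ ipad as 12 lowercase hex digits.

Key hex bytes b9 is 1 byte ≤ B = 6; zero-pad to 6 bytes: K' = b9 00 00 00 00 00.
XOR each byte with 0x36: b9⊕36=8f, 00⊕36=36, 00⊕36=36, 00⊕36=36, 00⊕36=36, 00⊕36=36.

8f3636363636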